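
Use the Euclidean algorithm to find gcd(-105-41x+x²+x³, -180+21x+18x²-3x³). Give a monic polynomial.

3+x

Apply the Euclidean algorithm:
  x³+x²-41x-105 = (-1/3)(-3x³+18x²+21x-180) + (7x²-34x-165)
  -3x³+18x²+21x-180 = (-(3/7)x+24/49)(7x²-34x-165) + (-(1620/49)x-4860/49)
  7x²-34x-165 = (-(343/1620)x+539/324)(-(1620/49)x-4860/49) + (0)
Last nonzero remainder: -(1620/49)x-4860/49. Dividing through by -1620/49 gives the monic gcd x+3.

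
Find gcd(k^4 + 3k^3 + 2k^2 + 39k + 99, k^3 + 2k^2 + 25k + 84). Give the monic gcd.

Repeated division with remainder:
  k^4 + 3k^3 + 2k^2 + 39k + 99 = (k + 1)(k^3 + 2k^2 + 25k + 84) + (-25k^2 - 70k + 15)
  k^3 + 2k^2 + 25k + 84 = (-(1/25)k + 4/125)(-25k^2 - 70k + 15) + ((696/25)k + 2088/25)
  -25k^2 - 70k + 15 = (-(625/696)k + 125/696)((696/25)k + 2088/25) + (0)
Last nonzero remainder: (696/25)k + 2088/25. Dividing through by 696/25 gives the monic gcd k + 3.

k + 3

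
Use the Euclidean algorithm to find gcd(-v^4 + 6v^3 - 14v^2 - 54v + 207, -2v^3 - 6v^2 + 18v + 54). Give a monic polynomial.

v^2 - 9

By polynomial division,
  -v^4 + 6v^3 - 14v^2 - 54v + 207 = ((1/2)v - 9/2)(-2v^3 - 6v^2 + 18v + 54) + (-50v^2 + 450)
  -2v^3 - 6v^2 + 18v + 54 = ((1/25)v + 3/25)(-50v^2 + 450) + (0)
Last nonzero remainder: -50v^2 + 450. Dividing through by -50 gives the monic gcd v^2 - 9.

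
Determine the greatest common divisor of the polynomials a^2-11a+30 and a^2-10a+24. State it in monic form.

a-6

Repeated division with remainder:
  a^2-11a+30 = (a^2-10a+24) + (-a+6)
  a^2-10a+24 = (-a+4)(-a+6) + (0)
Last nonzero remainder: -a+6. Dividing through by -1 gives the monic gcd a-6.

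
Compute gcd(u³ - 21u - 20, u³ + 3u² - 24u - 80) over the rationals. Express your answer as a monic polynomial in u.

u² - u - 20

Euclidean algorithm in ℚ[u]:
  u³ - 21u - 20 = (u³ + 3u² - 24u - 80) + (-3u² + 3u + 60)
  u³ + 3u² - 24u - 80 = (-(1/3)u - 4/3)(-3u² + 3u + 60) + (0)
Last nonzero remainder: -3u² + 3u + 60. Dividing through by -3 gives the monic gcd u² - u - 20.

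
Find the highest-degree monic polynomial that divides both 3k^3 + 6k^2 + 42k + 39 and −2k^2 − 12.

1

Apply the Euclidean algorithm:
  3k^3 + 6k^2 + 42k + 39 = (−(3/2)k − 3)(−2k^2 − 12) + (24k + 3)
  −2k^2 − 12 = (−(1/12)k + 1/96)(24k + 3) + (−385/32)
  24k + 3 = (−(768/385)k − 96/385)(−385/32) + (0)
The last nonzero remainder is the constant −385/32, so the polynomials are coprime and gcd = 1.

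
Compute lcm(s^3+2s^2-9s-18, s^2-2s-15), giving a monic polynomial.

s^4-3s^3-19s^2+27s+90

By polynomial division,
  s^3+2s^2-9s-18 = (s+4)(s^2-2s-15) + (14s+42)
  s^2-2s-15 = ((1/14)s-5/14)(14s+42) + (0)
Last nonzero remainder: 14s+42. Dividing through by 14 gives the monic gcd s+3.
Then lcm(f, g) = f·g / gcd(f, g); expanding and making the result monic gives the answer.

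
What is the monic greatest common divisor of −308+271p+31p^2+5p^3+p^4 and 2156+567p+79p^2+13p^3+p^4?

308+37p+6p^2+p^3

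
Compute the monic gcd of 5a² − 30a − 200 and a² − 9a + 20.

Euclidean algorithm in ℚ[a]:
  5a² − 30a − 200 = (5)(a² − 9a + 20) + (15a − 300)
  a² − 9a + 20 = ((1/15)a + 11/15)(15a − 300) + (240)
  15a − 300 = ((1/16)a − 5/4)(240) + (0)
The last nonzero remainder is the constant 240, so the polynomials are coprime and gcd = 1.

1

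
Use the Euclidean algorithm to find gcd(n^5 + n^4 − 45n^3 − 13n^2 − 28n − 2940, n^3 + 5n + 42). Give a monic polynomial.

Euclidean algorithm in ℚ[n]:
  n^5 + n^4 − 45n^3 − 13n^2 − 28n − 2940 = (n^2 + n − 50)(n^3 + 5n + 42) + (−60n^2 + 180n − 840)
  n^3 + 5n + 42 = (−(1/60)n − 1/20)(−60n^2 + 180n − 840) + (0)
Last nonzero remainder: −60n^2 + 180n − 840. Dividing through by −60 gives the monic gcd n^2 − 3n + 14.

n^2 − 3n + 14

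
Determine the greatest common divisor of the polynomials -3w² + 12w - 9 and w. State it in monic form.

1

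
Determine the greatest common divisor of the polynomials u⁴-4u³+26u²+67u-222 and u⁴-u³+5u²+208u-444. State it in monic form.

u³-7u²+47u-74

By polynomial division,
  u⁴-4u³+26u²+67u-222 = (u⁴-u³+5u²+208u-444) + (-3u³+21u²-141u+222)
  u⁴-u³+5u²+208u-444 = (-(1/3)u-2)(-3u³+21u²-141u+222) + (0)
Last nonzero remainder: -3u³+21u²-141u+222. Dividing through by -3 gives the monic gcd u³-7u²+47u-74.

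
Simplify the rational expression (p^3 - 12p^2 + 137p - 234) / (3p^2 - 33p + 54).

(p^2 - 10p + 117)/(3p - 27)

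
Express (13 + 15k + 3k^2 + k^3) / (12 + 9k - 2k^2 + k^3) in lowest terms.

Euclidean algorithm in ℚ[k]:
  k^3 + 3k^2 + 15k + 13 = (k^3 - 2k^2 + 9k + 12) + (5k^2 + 6k + 1)
  k^3 - 2k^2 + 9k + 12 = ((1/5)k - 16/25)(5k^2 + 6k + 1) + ((316/25)k + 316/25)
  5k^2 + 6k + 1 = ((125/316)k + 25/316)((316/25)k + 316/25) + (0)
Last nonzero remainder: (316/25)k + 316/25. Dividing through by 316/25 gives the monic gcd k + 1.
Cancel k + 1 from numerator and denominator to get the reduced form.

(13 + 2k + k^2)/(12 - 3k + k^2)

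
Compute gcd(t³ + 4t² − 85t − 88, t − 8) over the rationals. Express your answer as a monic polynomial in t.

t − 8

Apply the Euclidean algorithm:
  t³ + 4t² − 85t − 88 = (t² + 12t + 11)(t − 8) + (0)
The last nonzero remainder t − 8 is already monic.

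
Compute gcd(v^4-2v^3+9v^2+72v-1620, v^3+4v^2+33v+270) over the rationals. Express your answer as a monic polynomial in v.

By polynomial division,
  v^4-2v^3+9v^2+72v-1620 = (v-6)(v^3+4v^2+33v+270) + (0)
The last nonzero remainder v^3+4v^2+33v+270 is already monic.

v^3+4v^2+33v+270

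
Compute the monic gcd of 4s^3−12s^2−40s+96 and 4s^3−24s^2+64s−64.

s−2

Apply the Euclidean algorithm:
  4s^3−12s^2−40s+96 = (4s^3−24s^2+64s−64) + (12s^2−104s+160)
  4s^3−24s^2+64s−64 = ((1/3)s+8/9)(12s^2−104s+160) + ((928/9)s−1856/9)
  12s^2−104s+160 = ((27/232)s−45/58)((928/9)s−1856/9) + (0)
Last nonzero remainder: (928/9)s−1856/9. Dividing through by 928/9 gives the monic gcd s−2.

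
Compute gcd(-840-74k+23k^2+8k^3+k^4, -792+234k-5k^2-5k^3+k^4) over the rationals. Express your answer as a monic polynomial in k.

-24+2k+k^2

Euclidean algorithm in ℚ[k]:
  k^4+8k^3+23k^2-74k-840 = (k^4-5k^3-5k^2+234k-792) + (13k^3+28k^2-308k-48)
  k^4-5k^3-5k^2+234k-792 = ((1/13)k-93/169)(13k^3+28k^2-308k-48) + ((5763/169)k^2+(11526/169)k-138312/169)
  13k^3+28k^2-308k-48 = ((2197/5763)k+338/5763)((5763/169)k^2+(11526/169)k-138312/169) + (0)
Last nonzero remainder: (5763/169)k^2+(11526/169)k-138312/169. Dividing through by 5763/169 gives the monic gcd k^2+2k-24.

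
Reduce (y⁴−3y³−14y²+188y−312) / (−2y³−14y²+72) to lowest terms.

(−y²+7y−26)/(2y+6)

Euclidean algorithm in ℚ[y]:
  y⁴−3y³−14y²+188y−312 = (−(1/2)y+5)(−2y³−14y²+72) + (56y²+224y−672)
  −2y³−14y²+72 = (−(1/28)y−3/28)(56y²+224y−672) + (0)
Last nonzero remainder: 56y²+224y−672. Dividing through by 56 gives the monic gcd y²+4y−12.
Cancel y²+4y−12 from numerator and denominator to get the reduced form.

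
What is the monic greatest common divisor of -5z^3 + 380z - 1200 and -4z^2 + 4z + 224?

Euclidean algorithm in ℚ[z]:
  -5z^3 + 380z - 1200 = ((5/4)z + 5/4)(-4z^2 + 4z + 224) + (95z - 1480)
  -4z^2 + 4z + 224 = (-(4/95)z - 1108/1805)(95z - 1480) + (-247104/361)
  95z - 1480 = (-(34295/247104)z + 66785/30888)(-247104/361) + (0)
The last nonzero remainder is the constant -247104/361, so the polynomials are coprime and gcd = 1.

1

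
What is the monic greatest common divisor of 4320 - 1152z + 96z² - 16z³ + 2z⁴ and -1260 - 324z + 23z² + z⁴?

Repeated division with remainder:
  2z⁴ - 16z³ + 96z² - 1152z + 4320 = (2)(z⁴ + 23z² - 324z - 1260) + (-16z³ + 50z² - 504z + 6840)
  z⁴ + 23z² - 324z - 1260 = (-(1/16)z - 25/128)(-16z³ + 50z² - 504z + 6840) + ((81/64)z² + (81/16)z + 1215/16)
  -16z³ + 50z² - 504z + 6840 = (-(1024/81)z + 2432/27)((81/64)z² + (81/16)z + 1215/16) + (0)
Last nonzero remainder: (81/64)z² + (81/16)z + 1215/16. Dividing through by 81/64 gives the monic gcd z² + 4z + 60.

60 + 4z + z²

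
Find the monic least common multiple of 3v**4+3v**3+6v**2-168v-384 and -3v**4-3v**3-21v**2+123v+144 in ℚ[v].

Repeated division with remainder:
  3v**4+3v**3+6v**2-168v-384 = (-1)(-3v**4-3v**3-21v**2+123v+144) + (-15v**2-45v-240)
  -3v**4-3v**3-21v**2+123v+144 = ((1/5)v**2-(2/5)v-3/5)(-15v**2-45v-240) + (0)
Last nonzero remainder: -15v**2-45v-240. Dividing through by -15 gives the monic gcd v**2+3v+16.
Then lcm(f, g) = f·g / gcd(f, g); expanding and making the result monic gives the answer.

v**6-v**5-3v**4-63v**3-22v**2+424v+384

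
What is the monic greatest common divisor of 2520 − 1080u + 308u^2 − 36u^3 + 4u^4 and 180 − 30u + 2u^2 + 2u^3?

By polynomial division,
  4u^4 − 36u^3 + 308u^2 − 1080u + 2520 = (2u − 20)(2u^3 + 2u^2 − 30u + 180) + (408u^2 − 2040u + 6120)
  2u^3 + 2u^2 − 30u + 180 = ((1/204)u + 1/34)(408u^2 − 2040u + 6120) + (0)
Last nonzero remainder: 408u^2 − 2040u + 6120. Dividing through by 408 gives the monic gcd u^2 − 5u + 15.

15 − 5u + u^2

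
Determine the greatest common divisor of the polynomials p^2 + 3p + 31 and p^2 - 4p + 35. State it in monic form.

1

Apply the Euclidean algorithm:
  p^2 + 3p + 31 = (p^2 - 4p + 35) + (7p - 4)
  p^2 - 4p + 35 = ((1/7)p - 24/49)(7p - 4) + (1619/49)
  7p - 4 = ((343/1619)p - 196/1619)(1619/49) + (0)
The last nonzero remainder is the constant 1619/49, so the polynomials are coprime and gcd = 1.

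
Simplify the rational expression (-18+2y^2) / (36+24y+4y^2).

(-3+y)/(6+2y)

Euclidean algorithm in ℚ[y]:
  2y^2-18 = (1/2)(4y^2+24y+36) + (-12y-36)
  4y^2+24y+36 = (-(1/3)y-1)(-12y-36) + (0)
Last nonzero remainder: -12y-36. Dividing through by -12 gives the monic gcd y+3.
Cancel y+3 from numerator and denominator to get the reduced form.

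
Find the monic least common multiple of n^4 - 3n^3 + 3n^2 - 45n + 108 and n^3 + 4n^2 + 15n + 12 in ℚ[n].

n^5 - 2n^4 - 42n^2 + 63n + 108

By polynomial division,
  n^4 - 3n^3 + 3n^2 - 45n + 108 = (n - 7)(n^3 + 4n^2 + 15n + 12) + (16n^2 + 48n + 192)
  n^3 + 4n^2 + 15n + 12 = ((1/16)n + 1/16)(16n^2 + 48n + 192) + (0)
Last nonzero remainder: 16n^2 + 48n + 192. Dividing through by 16 gives the monic gcd n^2 + 3n + 12.
Then lcm(f, g) = f·g / gcd(f, g); expanding and making the result monic gives the answer.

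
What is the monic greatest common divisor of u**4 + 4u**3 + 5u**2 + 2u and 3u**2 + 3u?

u**2 + u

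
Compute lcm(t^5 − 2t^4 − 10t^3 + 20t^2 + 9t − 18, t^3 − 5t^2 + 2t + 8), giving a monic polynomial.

Euclidean algorithm in ℚ[t]:
  t^5 − 2t^4 − 10t^3 + 20t^2 + 9t − 18 = (t^2 + 3t + 3)(t^3 − 5t^2 + 2t + 8) + (21t^2 − 21t − 42)
  t^3 − 5t^2 + 2t + 8 = ((1/21)t − 4/21)(21t^2 − 21t − 42) + (0)
Last nonzero remainder: 21t^2 − 21t − 42. Dividing through by 21 gives the monic gcd t^2 − t − 2.
Then lcm(f, g) = f·g / gcd(f, g); expanding and making the result monic gives the answer.

t^6 − 6t^5 − 2t^4 + 60t^3 − 71t^2 − 54t + 72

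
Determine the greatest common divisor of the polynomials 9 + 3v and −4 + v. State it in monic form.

1

Euclidean algorithm in ℚ[v]:
  3v + 9 = (3)(v − 4) + (21)
  v − 4 = ((1/21)v − 4/21)(21) + (0)
The last nonzero remainder is the constant 21, so the polynomials are coprime and gcd = 1.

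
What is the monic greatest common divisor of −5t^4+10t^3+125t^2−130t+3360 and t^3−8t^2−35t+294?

t^2−t−42

Apply the Euclidean algorithm:
  −5t^4+10t^3+125t^2−130t+3360 = (−5t−30)(t^3−8t^2−35t+294) + (−290t^2+290t+12180)
  t^3−8t^2−35t+294 = (−(1/290)t+7/290)(−290t^2+290t+12180) + (0)
Last nonzero remainder: −290t^2+290t+12180. Dividing through by −290 gives the monic gcd t^2−t−42.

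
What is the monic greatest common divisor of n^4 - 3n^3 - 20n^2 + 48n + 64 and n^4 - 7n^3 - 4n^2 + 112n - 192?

n^3 - 4n^2 - 16n + 64

Repeated division with remainder:
  n^4 - 3n^3 - 20n^2 + 48n + 64 = (n^4 - 7n^3 - 4n^2 + 112n - 192) + (4n^3 - 16n^2 - 64n + 256)
  n^4 - 7n^3 - 4n^2 + 112n - 192 = ((1/4)n - 3/4)(4n^3 - 16n^2 - 64n + 256) + (0)
Last nonzero remainder: 4n^3 - 16n^2 - 64n + 256. Dividing through by 4 gives the monic gcd n^3 - 4n^2 - 16n + 64.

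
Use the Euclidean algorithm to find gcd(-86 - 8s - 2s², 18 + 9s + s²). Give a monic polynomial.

By polynomial division,
  -2s² - 8s - 86 = (-2)(s² + 9s + 18) + (10s - 50)
  s² + 9s + 18 = ((1/10)s + 7/5)(10s - 50) + (88)
  10s - 50 = ((5/44)s - 25/44)(88) + (0)
The last nonzero remainder is the constant 88, so the polynomials are coprime and gcd = 1.

1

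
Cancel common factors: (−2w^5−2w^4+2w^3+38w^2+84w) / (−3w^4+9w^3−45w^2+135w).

(2w^3+8w^2+22w+28)/(3w^2+45)

Euclidean algorithm in ℚ[w]:
  −2w^5−2w^4+2w^3+38w^2+84w = ((2/3)w+8/3)(−3w^4+9w^3−45w^2+135w) + (8w^3+68w^2−276w)
  −3w^4+9w^3−45w^2+135w = (−(3/8)w+69/16)(8w^3+68w^2−276w) + (−(1767/4)w^2+(5301/4)w)
  8w^3+68w^2−276w = (−(32/1767)w−368/1767)(−(1767/4)w^2+(5301/4)w) + (0)
Last nonzero remainder: −(1767/4)w^2+(5301/4)w. Dividing through by −1767/4 gives the monic gcd w^2−3w.
Cancel w^2−3w from numerator and denominator to get the reduced form.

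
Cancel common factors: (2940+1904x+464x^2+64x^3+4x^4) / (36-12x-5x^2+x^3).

(980+308x+52x^2+4x^3)/(12-8x+x^2)

Euclidean algorithm in ℚ[x]:
  4x^4+64x^3+464x^2+1904x+2940 = (4x+84)(x^3-5x^2-12x+36) + (932x^2+2768x-84)
  x^3-5x^2-12x+36 = ((1/932)x-1857/217156)(932x^2+2768x-84) + ((638469/54289)x+1915407/54289)
  932x^2+2768x-84 = ((50597348/638469)x-1520092/638469)((638469/54289)x+1915407/54289) + (0)
Last nonzero remainder: (638469/54289)x+1915407/54289. Dividing through by 638469/54289 gives the monic gcd x+3.
Cancel x+3 from numerator and denominator to get the reduced form.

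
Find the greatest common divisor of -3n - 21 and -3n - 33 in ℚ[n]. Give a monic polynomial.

Euclidean algorithm in ℚ[n]:
  -3n - 21 = (-3n - 33) + (12)
  -3n - 33 = (-(1/4)n - 11/4)(12) + (0)
The last nonzero remainder is the constant 12, so the polynomials are coprime and gcd = 1.

1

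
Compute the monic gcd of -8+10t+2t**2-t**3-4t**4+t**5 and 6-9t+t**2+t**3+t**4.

Apply the Euclidean algorithm:
  t**5-4t**4-t**3+2t**2+10t-8 = (t-5)(t**4+t**3+t**2-9t+6) + (3t**3+16t**2-41t+22)
  t**4+t**3+t**2-9t+6 = ((1/3)t-13/9)(3t**3+16t**2-41t+22) + ((340/9)t**2-(680/9)t+340/9)
  3t**3+16t**2-41t+22 = ((27/340)t+99/170)((340/9)t**2-(680/9)t+340/9) + (0)
Last nonzero remainder: (340/9)t**2-(680/9)t+340/9. Dividing through by 340/9 gives the monic gcd t**2-2t+1.

1-2t+t**2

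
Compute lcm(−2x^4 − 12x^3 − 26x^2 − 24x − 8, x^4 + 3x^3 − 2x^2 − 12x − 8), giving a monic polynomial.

Repeated division with remainder:
  −2x^4 − 12x^3 − 26x^2 − 24x − 8 = (−2)(x^4 + 3x^3 − 2x^2 − 12x − 8) + (−6x^3 − 30x^2 − 48x − 24)
  x^4 + 3x^3 − 2x^2 − 12x − 8 = (−(1/6)x + 1/3)(−6x^3 − 30x^2 − 48x − 24) + (0)
Last nonzero remainder: −6x^3 − 30x^2 − 48x − 24. Dividing through by −6 gives the monic gcd x^3 + 5x^2 + 8x + 4.
Then lcm(f, g) = f·g / gcd(f, g); expanding and making the result monic gives the answer.

x^5 + 4x^4 + x^3 − 14x^2 − 20x − 8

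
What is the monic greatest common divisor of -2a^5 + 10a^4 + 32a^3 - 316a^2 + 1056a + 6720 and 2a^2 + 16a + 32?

a^2 + 8a + 16

Euclidean algorithm in ℚ[a]:
  -2a^5 + 10a^4 + 32a^3 - 316a^2 + 1056a + 6720 = (-a^3 + 13a^2 - 72a + 210)(2a^2 + 16a + 32) + (0)
Last nonzero remainder: 2a^2 + 16a + 32. Dividing through by 2 gives the monic gcd a^2 + 8a + 16.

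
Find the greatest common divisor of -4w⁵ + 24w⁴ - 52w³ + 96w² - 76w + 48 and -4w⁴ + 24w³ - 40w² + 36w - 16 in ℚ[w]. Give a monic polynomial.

w³ - 5w² + 5w - 4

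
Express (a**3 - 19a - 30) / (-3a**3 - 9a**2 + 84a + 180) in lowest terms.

(-a - 3)/(3a + 18)

Repeated division with remainder:
  a**3 - 19a - 30 = (-1/3)(-3a**3 - 9a**2 + 84a + 180) + (-3a**2 + 9a + 30)
  -3a**3 - 9a**2 + 84a + 180 = (a + 6)(-3a**2 + 9a + 30) + (0)
Last nonzero remainder: -3a**2 + 9a + 30. Dividing through by -3 gives the monic gcd a**2 - 3a - 10.
Cancel a**2 - 3a - 10 from numerator and denominator to get the reduced form.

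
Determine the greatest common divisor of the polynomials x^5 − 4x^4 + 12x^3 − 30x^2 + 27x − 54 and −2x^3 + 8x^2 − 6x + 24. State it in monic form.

x^2 + 3

Apply the Euclidean algorithm:
  x^5 − 4x^4 + 12x^3 − 30x^2 + 27x − 54 = (−(1/2)x^2 − 9/2)(−2x^3 + 8x^2 − 6x + 24) + (18x^2 + 54)
  −2x^3 + 8x^2 − 6x + 24 = (−(1/9)x + 4/9)(18x^2 + 54) + (0)
Last nonzero remainder: 18x^2 + 54. Dividing through by 18 gives the monic gcd x^2 + 3.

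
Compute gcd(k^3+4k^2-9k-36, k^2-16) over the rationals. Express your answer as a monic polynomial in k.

Apply the Euclidean algorithm:
  k^3+4k^2-9k-36 = (k+4)(k^2-16) + (7k+28)
  k^2-16 = ((1/7)k-4/7)(7k+28) + (0)
Last nonzero remainder: 7k+28. Dividing through by 7 gives the monic gcd k+4.

k+4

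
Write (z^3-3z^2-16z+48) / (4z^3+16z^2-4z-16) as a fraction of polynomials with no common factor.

Euclidean algorithm in ℚ[z]:
  z^3-3z^2-16z+48 = (1/4)(4z^3+16z^2-4z-16) + (-7z^2-15z+52)
  4z^3+16z^2-4z-16 = (-(4/7)z-52/49)(-7z^2-15z+52) + ((480/49)z+1920/49)
  -7z^2-15z+52 = (-(343/480)z+637/480)((480/49)z+1920/49) + (0)
Last nonzero remainder: (480/49)z+1920/49. Dividing through by 480/49 gives the monic gcd z+4.
Cancel z+4 from numerator and denominator to get the reduced form.

(z^2-7z+12)/(4z^2-4)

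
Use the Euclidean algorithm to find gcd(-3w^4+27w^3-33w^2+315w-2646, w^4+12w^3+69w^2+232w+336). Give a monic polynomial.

w^2+4w+21

Apply the Euclidean algorithm:
  -3w^4+27w^3-33w^2+315w-2646 = (-3)(w^4+12w^3+69w^2+232w+336) + (63w^3+174w^2+1011w-1638)
  w^4+12w^3+69w^2+232w+336 = ((1/63)w+194/1323)(63w^3+174w^2+1011w-1638) + ((12100/441)w^2+(48400/441)w+12100/21)
  63w^3+174w^2+1011w-1638 = ((27783/12100)w-17199/6050)((12100/441)w^2+(48400/441)w+12100/21) + (0)
Last nonzero remainder: (12100/441)w^2+(48400/441)w+12100/21. Dividing through by 12100/441 gives the monic gcd w^2+4w+21.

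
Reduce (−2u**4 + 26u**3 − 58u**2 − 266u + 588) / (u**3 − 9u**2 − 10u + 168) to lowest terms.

(−2u**3 + 12u**2 + 26u − 84)/(u**2 − 2u − 24)

Repeated division with remainder:
  −2u**4 + 26u**3 − 58u**2 − 266u + 588 = (−2u + 8)(u**3 − 9u**2 − 10u + 168) + (−6u**2 + 150u − 756)
  u**3 − 9u**2 − 10u + 168 = (−(1/6)u − 8/3)(−6u**2 + 150u − 756) + (264u − 1848)
  −6u**2 + 150u − 756 = (−(1/44)u + 9/22)(264u − 1848) + (0)
Last nonzero remainder: 264u − 1848. Dividing through by 264 gives the monic gcd u − 7.
Cancel u − 7 from numerator and denominator to get the reduced form.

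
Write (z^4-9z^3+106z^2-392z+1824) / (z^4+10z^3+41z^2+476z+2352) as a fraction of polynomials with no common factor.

(z^2-5z+38)/(z^2+14z+49)

Euclidean algorithm in ℚ[z]:
  z^4-9z^3+106z^2-392z+1824 = (z^4+10z^3+41z^2+476z+2352) + (-19z^3+65z^2-868z-528)
  z^4+10z^3+41z^2+476z+2352 = (-(1/19)z-255/361)(-19z^3+65z^2-868z-528) + ((14884/361)z^2-(59536/361)z+714432/361)
  -19z^3+65z^2-868z-528 = (-(6859/14884)z-3971/14884)((14884/361)z^2-(59536/361)z+714432/361) + (0)
Last nonzero remainder: (14884/361)z^2-(59536/361)z+714432/361. Dividing through by 14884/361 gives the monic gcd z^2-4z+48.
Cancel z^2-4z+48 from numerator and denominator to get the reduced form.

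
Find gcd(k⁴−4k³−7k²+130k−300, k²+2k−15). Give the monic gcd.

k²+2k−15

Euclidean algorithm in ℚ[k]:
  k⁴−4k³−7k²+130k−300 = (k²−6k+20)(k²+2k−15) + (0)
The last nonzero remainder k²+2k−15 is already monic.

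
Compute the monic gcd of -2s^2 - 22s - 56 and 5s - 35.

1

Euclidean algorithm in ℚ[s]:
  -2s^2 - 22s - 56 = (-(2/5)s - 36/5)(5s - 35) + (-308)
  5s - 35 = (-(5/308)s + 5/44)(-308) + (0)
The last nonzero remainder is the constant -308, so the polynomials are coprime and gcd = 1.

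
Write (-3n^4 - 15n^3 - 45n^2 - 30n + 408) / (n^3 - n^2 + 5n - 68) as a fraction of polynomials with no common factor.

Euclidean algorithm in ℚ[n]:
  -3n^4 - 15n^3 - 45n^2 - 30n + 408 = (-3n - 18)(n^3 - n^2 + 5n - 68) + (-48n^2 - 144n - 816)
  n^3 - n^2 + 5n - 68 = (-(1/48)n + 1/12)(-48n^2 - 144n - 816) + (0)
Last nonzero remainder: -48n^2 - 144n - 816. Dividing through by -48 gives the monic gcd n^2 + 3n + 17.
Cancel n^2 + 3n + 17 from numerator and denominator to get the reduced form.

(-3n^2 - 6n + 24)/(n - 4)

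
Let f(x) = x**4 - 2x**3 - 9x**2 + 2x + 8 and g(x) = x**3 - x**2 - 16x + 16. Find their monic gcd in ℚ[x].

Euclidean algorithm in ℚ[x]:
  x**4 - 2x**3 - 9x**2 + 2x + 8 = (x - 1)(x**3 - x**2 - 16x + 16) + (6x**2 - 30x + 24)
  x**3 - x**2 - 16x + 16 = ((1/6)x + 2/3)(6x**2 - 30x + 24) + (0)
Last nonzero remainder: 6x**2 - 30x + 24. Dividing through by 6 gives the monic gcd x**2 - 5x + 4.

x**2 - 5x + 4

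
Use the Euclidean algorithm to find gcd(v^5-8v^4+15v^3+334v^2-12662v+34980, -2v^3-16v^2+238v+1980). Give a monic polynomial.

v^2-v-110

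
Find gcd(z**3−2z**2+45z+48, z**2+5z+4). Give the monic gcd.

z+1

Apply the Euclidean algorithm:
  z**3−2z**2+45z+48 = (z−7)(z**2+5z+4) + (76z+76)
  z**2+5z+4 = ((1/76)z+1/19)(76z+76) + (0)
Last nonzero remainder: 76z+76. Dividing through by 76 gives the monic gcd z+1.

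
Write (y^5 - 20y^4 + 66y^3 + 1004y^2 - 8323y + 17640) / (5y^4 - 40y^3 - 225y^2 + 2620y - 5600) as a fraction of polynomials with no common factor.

(y^2 - 16y + 63)/(5y - 20)

By polynomial division,
  y^5 - 20y^4 + 66y^3 + 1004y^2 - 8323y + 17640 = ((1/5)y - 12/5)(5y^4 - 40y^3 - 225y^2 + 2620y - 5600) + (15y^3 - 60y^2 - 915y + 4200)
  5y^4 - 40y^3 - 225y^2 + 2620y - 5600 = ((1/3)y - 4/3)(15y^3 - 60y^2 - 915y + 4200) + (0)
Last nonzero remainder: 15y^3 - 60y^2 - 915y + 4200. Dividing through by 15 gives the monic gcd y^3 - 4y^2 - 61y + 280.
Cancel y^3 - 4y^2 - 61y + 280 from numerator and denominator to get the reduced form.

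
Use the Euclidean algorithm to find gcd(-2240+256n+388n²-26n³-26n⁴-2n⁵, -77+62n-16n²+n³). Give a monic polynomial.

Repeated division with remainder:
  -2n⁵-26n⁴-26n³+388n²+256n-2240 = (-2n²-58n-830)(n³-16n²+62n-77) + (-9450n²+47250n-66150)
  n³-16n²+62n-77 = (-(1/9450)n+11/9450)(-9450n²+47250n-66150) + (0)
Last nonzero remainder: -9450n²+47250n-66150. Dividing through by -9450 gives the monic gcd n²-5n+7.

7-5n+n²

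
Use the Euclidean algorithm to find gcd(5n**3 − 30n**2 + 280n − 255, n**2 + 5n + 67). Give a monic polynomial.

Apply the Euclidean algorithm:
  5n**3 − 30n**2 + 280n − 255 = (5n − 55)(n**2 + 5n + 67) + (220n + 3430)
  n**2 + 5n + 67 = ((1/220)n − 233/4840)(220n + 3430) + (112347/484)
  220n + 3430 = ((106480/112347)n + 1660120/112347)(112347/484) + (0)
The last nonzero remainder is the constant 112347/484, so the polynomials are coprime and gcd = 1.

1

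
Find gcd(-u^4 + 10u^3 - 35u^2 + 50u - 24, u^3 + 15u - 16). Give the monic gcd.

Repeated division with remainder:
  -u^4 + 10u^3 - 35u^2 + 50u - 24 = (-u + 10)(u^3 + 15u - 16) + (-20u^2 - 116u + 136)
  u^3 + 15u - 16 = (-(1/20)u + 29/100)(-20u^2 - 116u + 136) + ((1386/25)u - 1386/25)
  -20u^2 - 116u + 136 = (-(250/693)u - 1700/693)((1386/25)u - 1386/25) + (0)
Last nonzero remainder: (1386/25)u - 1386/25. Dividing through by 1386/25 gives the monic gcd u - 1.

u - 1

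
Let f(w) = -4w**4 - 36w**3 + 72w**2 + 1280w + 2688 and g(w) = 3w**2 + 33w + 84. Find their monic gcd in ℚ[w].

w**2 + 11w + 28

Euclidean algorithm in ℚ[w]:
  -4w**4 - 36w**3 + 72w**2 + 1280w + 2688 = (-(4/3)w**2 + (8/3)w + 32)(3w**2 + 33w + 84) + (0)
Last nonzero remainder: 3w**2 + 33w + 84. Dividing through by 3 gives the monic gcd w**2 + 11w + 28.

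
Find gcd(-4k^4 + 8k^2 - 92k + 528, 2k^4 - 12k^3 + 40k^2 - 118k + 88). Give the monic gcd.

By polynomial division,
  -4k^4 + 8k^2 - 92k + 528 = (-2)(2k^4 - 12k^3 + 40k^2 - 118k + 88) + (-24k^3 + 88k^2 - 328k + 704)
  2k^4 - 12k^3 + 40k^2 - 118k + 88 = (-(1/12)k + 7/36)(-24k^3 + 88k^2 - 328k + 704) + (-(40/9)k^2 + (40/9)k - 440/9)
  -24k^3 + 88k^2 - 328k + 704 = ((27/5)k - 72/5)(-(40/9)k^2 + (40/9)k - 440/9) + (0)
Last nonzero remainder: -(40/9)k^2 + (40/9)k - 440/9. Dividing through by -40/9 gives the monic gcd k^2 - k + 11.

k^2 - k + 11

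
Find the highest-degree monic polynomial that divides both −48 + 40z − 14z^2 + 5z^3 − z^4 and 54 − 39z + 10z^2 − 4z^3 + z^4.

Apply the Euclidean algorithm:
  −z^4 + 5z^3 − 14z^2 + 40z − 48 = (−1)(z^4 − 4z^3 + 10z^2 − 39z + 54) + (z^3 − 4z^2 + z + 6)
  z^4 − 4z^3 + 10z^2 − 39z + 54 = (z)(z^3 − 4z^2 + z + 6) + (9z^2 − 45z + 54)
  z^3 − 4z^2 + z + 6 = ((1/9)z + 1/9)(9z^2 − 45z + 54) + (0)
Last nonzero remainder: 9z^2 − 45z + 54. Dividing through by 9 gives the monic gcd z^2 − 5z + 6.

6 − 5z + z^2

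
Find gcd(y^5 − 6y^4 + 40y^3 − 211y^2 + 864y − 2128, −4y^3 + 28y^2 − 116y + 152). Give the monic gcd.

y^2 − 5y + 19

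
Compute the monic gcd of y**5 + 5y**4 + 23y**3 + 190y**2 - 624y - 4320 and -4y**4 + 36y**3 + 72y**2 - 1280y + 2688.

y**2 + 2y - 24

Repeated division with remainder:
  y**5 + 5y**4 + 23y**3 + 190y**2 - 624y - 4320 = (-(1/4)y - 7/2)(-4y**4 + 36y**3 + 72y**2 - 1280y + 2688) + (167y**3 + 122y**2 - 4432y + 5088)
  -4y**4 + 36y**3 + 72y**2 - 1280y + 2688 = (-(4/167)y + 6500/27889)(167y**3 + 122y**2 - 4432y + 5088) + (-(1745568/27889)y**2 - (3491136/27889)y + 41893632/27889)
  167y**3 + 122y**2 - 4432y + 5088 = (-(4657463/1745568)y + 1478117/436392)(-(1745568/27889)y**2 - (3491136/27889)y + 41893632/27889) + (0)
Last nonzero remainder: -(1745568/27889)y**2 - (3491136/27889)y + 41893632/27889. Dividing through by -1745568/27889 gives the monic gcd y**2 + 2y - 24.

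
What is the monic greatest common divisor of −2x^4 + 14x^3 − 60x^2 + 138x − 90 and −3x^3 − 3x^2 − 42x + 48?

x − 1

Repeated division with remainder:
  −2x^4 + 14x^3 − 60x^2 + 138x − 90 = ((2/3)x − 16/3)(−3x^3 − 3x^2 − 42x + 48) + (−48x^2 − 118x + 166)
  −3x^3 − 3x^2 − 42x + 48 = ((1/16)x − 35/384)(−48x^2 − 118x + 166) + (−(12121/192)x + 12121/192)
  −48x^2 − 118x + 166 = ((9216/12121)x + 31872/12121)(−(12121/192)x + 12121/192) + (0)
Last nonzero remainder: −(12121/192)x + 12121/192. Dividing through by −12121/192 gives the monic gcd x − 1.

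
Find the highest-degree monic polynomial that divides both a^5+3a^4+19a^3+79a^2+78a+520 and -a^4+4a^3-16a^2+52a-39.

a^2+13

Apply the Euclidean algorithm:
  a^5+3a^4+19a^3+79a^2+78a+520 = (-a-7)(-a^4+4a^3-16a^2+52a-39) + (31a^3+19a^2+403a+247)
  -a^4+4a^3-16a^2+52a-39 = (-(1/31)a+143/961)(31a^3+19a^2+403a+247) + (-(5600/961)a^2-72800/961)
  31a^3+19a^2+403a+247 = (-(29791/5600)a-18259/5600)(-(5600/961)a^2-72800/961) + (0)
Last nonzero remainder: -(5600/961)a^2-72800/961. Dividing through by -5600/961 gives the monic gcd a^2+13.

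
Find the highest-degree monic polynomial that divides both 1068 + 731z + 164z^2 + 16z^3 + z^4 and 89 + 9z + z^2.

89 + 9z + z^2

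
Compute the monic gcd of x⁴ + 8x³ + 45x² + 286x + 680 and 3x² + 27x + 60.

Repeated division with remainder:
  x⁴ + 8x³ + 45x² + 286x + 680 = ((1/3)x² - (1/3)x + 34/3)(3x² + 27x + 60) + (0)
Last nonzero remainder: 3x² + 27x + 60. Dividing through by 3 gives the monic gcd x² + 9x + 20.

x² + 9x + 20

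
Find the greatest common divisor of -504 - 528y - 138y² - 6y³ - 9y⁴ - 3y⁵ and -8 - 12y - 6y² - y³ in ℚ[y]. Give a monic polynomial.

Repeated division with remainder:
  -3y⁵ - 9y⁴ - 6y³ - 138y² - 528y - 504 = (3y² - 9y + 24)(-y³ - 6y² - 12y - 8) + (-78y² - 312y - 312)
  -y³ - 6y² - 12y - 8 = ((1/78)y + 1/39)(-78y² - 312y - 312) + (0)
Last nonzero remainder: -78y² - 312y - 312. Dividing through by -78 gives the monic gcd y² + 4y + 4.

4 + 4y + y²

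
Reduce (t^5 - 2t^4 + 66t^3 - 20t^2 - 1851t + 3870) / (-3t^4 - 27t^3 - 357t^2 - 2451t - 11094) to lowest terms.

(-t^3 + t^2 + 21t - 45)/(3t^2 + 30t + 129)

Euclidean algorithm in ℚ[t]:
  t^5 - 2t^4 + 66t^3 - 20t^2 - 1851t + 3870 = (-(1/3)t + 11/3)(-3t^4 - 27t^3 - 357t^2 - 2451t - 11094) + (46t^3 + 472t^2 + 3438t + 44548)
  -3t^4 - 27t^3 - 357t^2 - 2451t - 11094 = (-(3/46)t + 87/1058)(46t^3 + 472t^2 + 3438t + 44548) + (-(90774/529)t^2 + (90774/529)t - 7806564/529)
  46t^3 + 472t^2 + 3438t + 44548 = (-(12167/45387)t - 137011/45387)(-(90774/529)t^2 + (90774/529)t - 7806564/529) + (0)
Last nonzero remainder: -(90774/529)t^2 + (90774/529)t - 7806564/529. Dividing through by -90774/529 gives the monic gcd t^2 - t + 86.
Cancel t^2 - t + 86 from numerator and denominator to get the reduced form.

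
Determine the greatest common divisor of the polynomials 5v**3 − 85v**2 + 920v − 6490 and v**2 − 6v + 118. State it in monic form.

v**2 − 6v + 118

Euclidean algorithm in ℚ[v]:
  5v**3 − 85v**2 + 920v − 6490 = (5v − 55)(v**2 − 6v + 118) + (0)
The last nonzero remainder v**2 − 6v + 118 is already monic.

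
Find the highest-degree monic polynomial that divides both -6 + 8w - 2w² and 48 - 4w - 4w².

-3 + w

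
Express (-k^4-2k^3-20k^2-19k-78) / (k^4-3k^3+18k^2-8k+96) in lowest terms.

Repeated division with remainder:
  -k^4-2k^3-20k^2-19k-78 = (-1)(k^4-3k^3+18k^2-8k+96) + (-5k^3-2k^2-27k+18)
  k^4-3k^3+18k^2-8k+96 = (-(1/5)k+17/25)(-5k^3-2k^2-27k+18) + ((349/25)k^2+(349/25)k+2094/25)
  -5k^3-2k^2-27k+18 = (-(125/349)k+75/349)((349/25)k^2+(349/25)k+2094/25) + (0)
Last nonzero remainder: (349/25)k^2+(349/25)k+2094/25. Dividing through by 349/25 gives the monic gcd k^2+k+6.
Cancel k^2+k+6 from numerator and denominator to get the reduced form.

(-k^2-k-13)/(k^2-4k+16)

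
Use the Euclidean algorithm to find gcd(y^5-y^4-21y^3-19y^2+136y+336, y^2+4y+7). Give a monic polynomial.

y^2+4y+7

By polynomial division,
  y^5-y^4-21y^3-19y^2+136y+336 = (y^3-5y^2-8y+48)(y^2+4y+7) + (0)
The last nonzero remainder y^2+4y+7 is already monic.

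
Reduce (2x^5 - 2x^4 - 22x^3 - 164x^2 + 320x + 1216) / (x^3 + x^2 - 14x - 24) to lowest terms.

(2x^3 + 2x^2 - 2x - 152)/(x + 3)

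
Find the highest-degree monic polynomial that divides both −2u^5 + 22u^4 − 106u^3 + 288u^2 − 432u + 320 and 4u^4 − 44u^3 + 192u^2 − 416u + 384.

u^3 − 8u^2 + 24u − 32

Euclidean algorithm in ℚ[u]:
  −2u^5 + 22u^4 − 106u^3 + 288u^2 − 432u + 320 = (−(1/2)u)(4u^4 − 44u^3 + 192u^2 − 416u + 384) + (−10u^3 + 80u^2 − 240u + 320)
  4u^4 − 44u^3 + 192u^2 − 416u + 384 = (−(2/5)u + 6/5)(−10u^3 + 80u^2 − 240u + 320) + (0)
Last nonzero remainder: −10u^3 + 80u^2 − 240u + 320. Dividing through by −10 gives the monic gcd u^3 − 8u^2 + 24u − 32.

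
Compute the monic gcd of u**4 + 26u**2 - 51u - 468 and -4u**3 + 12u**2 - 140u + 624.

u**3 - 3u**2 + 35u - 156

Euclidean algorithm in ℚ[u]:
  u**4 + 26u**2 - 51u - 468 = (-(1/4)u - 3/4)(-4u**3 + 12u**2 - 140u + 624) + (0)
Last nonzero remainder: -4u**3 + 12u**2 - 140u + 624. Dividing through by -4 gives the monic gcd u**3 - 3u**2 + 35u - 156.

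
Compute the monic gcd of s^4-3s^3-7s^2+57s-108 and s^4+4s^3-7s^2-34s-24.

By polynomial division,
  s^4-3s^3-7s^2+57s-108 = (s^4+4s^3-7s^2-34s-24) + (-7s^3+91s-84)
  s^4+4s^3-7s^2-34s-24 = (-(1/7)s-4/7)(-7s^3+91s-84) + (6s^2+6s-72)
  -7s^3+91s-84 = (-(7/6)s+7/6)(6s^2+6s-72) + (0)
Last nonzero remainder: 6s^2+6s-72. Dividing through by 6 gives the monic gcd s^2+s-12.

s^2+s-12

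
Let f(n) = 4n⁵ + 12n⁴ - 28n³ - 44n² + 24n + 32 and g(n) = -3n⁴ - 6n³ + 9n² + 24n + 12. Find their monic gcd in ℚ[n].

n³ - 3n - 2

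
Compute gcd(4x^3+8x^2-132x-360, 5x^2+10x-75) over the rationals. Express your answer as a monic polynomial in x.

x+5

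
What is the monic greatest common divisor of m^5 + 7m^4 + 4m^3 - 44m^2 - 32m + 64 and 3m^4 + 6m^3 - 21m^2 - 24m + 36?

Apply the Euclidean algorithm:
  m^5 + 7m^4 + 4m^3 - 44m^2 - 32m + 64 = ((1/3)m + 5/3)(3m^4 + 6m^3 - 21m^2 - 24m + 36) + (m^3 - m^2 - 4m + 4)
  3m^4 + 6m^3 - 21m^2 - 24m + 36 = (3m + 9)(m^3 - m^2 - 4m + 4) + (0)
The last nonzero remainder m^3 - m^2 - 4m + 4 is already monic.

m^3 - m^2 - 4m + 4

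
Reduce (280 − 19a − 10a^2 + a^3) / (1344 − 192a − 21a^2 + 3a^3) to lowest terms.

(5 + a)/(24 + 3a)

Apply the Euclidean algorithm:
  a^3 − 10a^2 − 19a + 280 = (1/3)(3a^3 − 21a^2 − 192a + 1344) + (−3a^2 + 45a − 168)
  3a^3 − 21a^2 − 192a + 1344 = (−a − 8)(−3a^2 + 45a − 168) + (0)
Last nonzero remainder: −3a^2 + 45a − 168. Dividing through by −3 gives the monic gcd a^2 − 15a + 56.
Cancel a^2 − 15a + 56 from numerator and denominator to get the reduced form.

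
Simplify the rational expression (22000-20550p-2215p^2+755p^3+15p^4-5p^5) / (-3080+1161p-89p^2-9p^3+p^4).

(-250+225p+30p^2-5p^3)/(35-12p+p^2)

Repeated division with remainder:
  -5p^5+15p^4+755p^3-2215p^2-20550p+22000 = (-5p-30)(p^4-9p^3-89p^2+1161p-3080) + (40p^3+920p^2-1120p-70400)
  p^4-9p^3-89p^2+1161p-3080 = ((1/40)p-4/5)(40p^3+920p^2-1120p-70400) + (675p^2+2025p-59400)
  40p^3+920p^2-1120p-70400 = ((8/135)p+32/27)(675p^2+2025p-59400) + (0)
Last nonzero remainder: 675p^2+2025p-59400. Dividing through by 675 gives the monic gcd p^2+3p-88.
Cancel p^2+3p-88 from numerator and denominator to get the reduced form.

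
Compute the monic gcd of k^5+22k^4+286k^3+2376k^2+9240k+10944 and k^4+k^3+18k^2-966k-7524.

Repeated division with remainder:
  k^5+22k^4+286k^3+2376k^2+9240k+10944 = (k+21)(k^4+k^3+18k^2-966k-7524) + (247k^3+2964k^2+37050k+168948)
  k^4+k^3+18k^2-966k-7524 = ((1/247)k-11/247)(247k^3+2964k^2+37050k+168948) + (0)
Last nonzero remainder: 247k^3+2964k^2+37050k+168948. Dividing through by 247 gives the monic gcd k^3+12k^2+150k+684.

k^3+12k^2+150k+684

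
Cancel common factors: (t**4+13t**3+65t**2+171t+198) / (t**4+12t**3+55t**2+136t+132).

(t+3)/(t+2)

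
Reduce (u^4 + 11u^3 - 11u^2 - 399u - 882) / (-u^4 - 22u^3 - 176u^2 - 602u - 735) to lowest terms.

(-u + 6)/(u + 5)

Apply the Euclidean algorithm:
  u^4 + 11u^3 - 11u^2 - 399u - 882 = (-1)(-u^4 - 22u^3 - 176u^2 - 602u - 735) + (-11u^3 - 187u^2 - 1001u - 1617)
  -u^4 - 22u^3 - 176u^2 - 602u - 735 = ((1/11)u + 5/11)(-11u^3 - 187u^2 - 1001u - 1617) + (0)
Last nonzero remainder: -11u^3 - 187u^2 - 1001u - 1617. Dividing through by -11 gives the monic gcd u^3 + 17u^2 + 91u + 147.
Cancel u^3 + 17u^2 + 91u + 147 from numerator and denominator to get the reduced form.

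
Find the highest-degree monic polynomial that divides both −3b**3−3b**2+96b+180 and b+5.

b+5

By polynomial division,
  −3b**3−3b**2+96b+180 = (−3b**2+12b+36)(b+5) + (0)
The last nonzero remainder b+5 is already monic.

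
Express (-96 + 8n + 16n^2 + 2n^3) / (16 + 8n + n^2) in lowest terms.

(-24 + 8n + 2n^2)/(4 + n)

Repeated division with remainder:
  2n^3 + 16n^2 + 8n - 96 = (2n)(n^2 + 8n + 16) + (-24n - 96)
  n^2 + 8n + 16 = (-(1/24)n - 1/6)(-24n - 96) + (0)
Last nonzero remainder: -24n - 96. Dividing through by -24 gives the monic gcd n + 4.
Cancel n + 4 from numerator and denominator to get the reduced form.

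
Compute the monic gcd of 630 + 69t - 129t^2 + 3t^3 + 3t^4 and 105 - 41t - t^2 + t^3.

105 - 41t - t^2 + t^3

By polynomial division,
  3t^4 + 3t^3 - 129t^2 + 69t + 630 = (3t + 6)(t^3 - t^2 - 41t + 105) + (0)
The last nonzero remainder t^3 - t^2 - 41t + 105 is already monic.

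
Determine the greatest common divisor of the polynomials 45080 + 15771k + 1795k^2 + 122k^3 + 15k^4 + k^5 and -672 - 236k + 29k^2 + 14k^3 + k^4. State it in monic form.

56 + 15k + k^2

By polynomial division,
  k^5 + 15k^4 + 122k^3 + 1795k^2 + 15771k + 45080 = (k + 1)(k^4 + 14k^3 + 29k^2 - 236k - 672) + (79k^3 + 2002k^2 + 16679k + 45752)
  k^4 + 14k^3 + 29k^2 - 236k - 672 = ((1/79)k - 896/6241)(79k^3 + 2002k^2 + 16679k + 45752) + ((657140/6241)k^2 + (9857100/6241)k + 36799840/6241)
  79k^3 + 2002k^2 + 16679k + 45752 = ((493039/657140)k + 5098897/657140)((657140/6241)k^2 + (9857100/6241)k + 36799840/6241) + (0)
Last nonzero remainder: (657140/6241)k^2 + (9857100/6241)k + 36799840/6241. Dividing through by 657140/6241 gives the monic gcd k^2 + 15k + 56.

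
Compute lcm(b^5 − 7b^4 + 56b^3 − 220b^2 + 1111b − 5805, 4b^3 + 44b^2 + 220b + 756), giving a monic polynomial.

Apply the Euclidean algorithm:
  b^5 − 7b^4 + 56b^3 − 220b^2 + 1111b − 5805 = ((1/4)b^2 − (9/2)b + 199/4)(4b^3 + 44b^2 + 220b + 756) + (−1608b^2 − 6432b − 43416)
  4b^3 + 44b^2 + 220b + 756 = (−(1/402)b − 7/402)(−1608b^2 − 6432b − 43416) + (0)
Last nonzero remainder: −1608b^2 − 6432b − 43416. Dividing through by −1608 gives the monic gcd b^2 + 4b + 27.
Then lcm(f, g) = f·g / gcd(f, g); expanding and making the result monic gives the answer.

b^6 + 7b^4 + 172b^3 − 429b^2 + 1972b − 40635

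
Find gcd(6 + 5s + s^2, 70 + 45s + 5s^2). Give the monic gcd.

2 + s

By polynomial division,
  s^2 + 5s + 6 = (1/5)(5s^2 + 45s + 70) + (-4s - 8)
  5s^2 + 45s + 70 = (-(5/4)s - 35/4)(-4s - 8) + (0)
Last nonzero remainder: -4s - 8. Dividing through by -4 gives the monic gcd s + 2.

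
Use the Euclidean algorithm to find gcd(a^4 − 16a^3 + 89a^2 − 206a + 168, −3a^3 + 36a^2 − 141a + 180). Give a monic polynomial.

a^2 − 7a + 12

By polynomial division,
  a^4 − 16a^3 + 89a^2 − 206a + 168 = (−(1/3)a + 4/3)(−3a^3 + 36a^2 − 141a + 180) + (−6a^2 + 42a − 72)
  −3a^3 + 36a^2 − 141a + 180 = ((1/2)a − 5/2)(−6a^2 + 42a − 72) + (0)
Last nonzero remainder: −6a^2 + 42a − 72. Dividing through by −6 gives the monic gcd a^2 − 7a + 12.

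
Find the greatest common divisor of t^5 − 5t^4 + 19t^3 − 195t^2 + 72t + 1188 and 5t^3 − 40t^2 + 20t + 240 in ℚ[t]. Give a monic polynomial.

By polynomial division,
  t^5 − 5t^4 + 19t^3 − 195t^2 + 72t + 1188 = ((1/5)t^2 + (3/5)t + 39/5)(5t^3 − 40t^2 + 20t + 240) + (57t^2 − 228t − 684)
  5t^3 − 40t^2 + 20t + 240 = ((5/57)t − 20/57)(57t^2 − 228t − 684) + (0)
Last nonzero remainder: 57t^2 − 228t − 684. Dividing through by 57 gives the monic gcd t^2 − 4t − 12.

t^2 − 4t − 12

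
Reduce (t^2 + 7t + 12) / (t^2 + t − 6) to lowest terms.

(t + 4)/(t − 2)

Repeated division with remainder:
  t^2 + 7t + 12 = (t^2 + t − 6) + (6t + 18)
  t^2 + t − 6 = ((1/6)t − 1/3)(6t + 18) + (0)
Last nonzero remainder: 6t + 18. Dividing through by 6 gives the monic gcd t + 3.
Cancel t + 3 from numerator and denominator to get the reduced form.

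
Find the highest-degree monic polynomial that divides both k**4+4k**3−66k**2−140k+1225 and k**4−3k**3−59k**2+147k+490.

k**2+2k−35

Repeated division with remainder:
  k**4+4k**3−66k**2−140k+1225 = (k**4−3k**3−59k**2+147k+490) + (7k**3−7k**2−287k+735)
  k**4−3k**3−59k**2+147k+490 = ((1/7)k−2/7)(7k**3−7k**2−287k+735) + (−20k**2−40k+700)
  7k**3−7k**2−287k+735 = (−(7/20)k+21/20)(−20k**2−40k+700) + (0)
Last nonzero remainder: −20k**2−40k+700. Dividing through by −20 gives the monic gcd k**2+2k−35.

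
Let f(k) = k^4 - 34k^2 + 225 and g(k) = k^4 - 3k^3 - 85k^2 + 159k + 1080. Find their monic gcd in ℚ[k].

k^2 - 2k - 15

Euclidean algorithm in ℚ[k]:
  k^4 - 34k^2 + 225 = (k^4 - 3k^3 - 85k^2 + 159k + 1080) + (3k^3 + 51k^2 - 159k - 855)
  k^4 - 3k^3 - 85k^2 + 159k + 1080 = ((1/3)k - 20/3)(3k^3 + 51k^2 - 159k - 855) + (308k^2 - 616k - 4620)
  3k^3 + 51k^2 - 159k - 855 = ((3/308)k + 57/308)(308k^2 - 616k - 4620) + (0)
Last nonzero remainder: 308k^2 - 616k - 4620. Dividing through by 308 gives the monic gcd k^2 - 2k - 15.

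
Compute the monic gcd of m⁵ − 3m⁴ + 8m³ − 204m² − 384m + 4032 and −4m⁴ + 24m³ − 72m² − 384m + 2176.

m² − 16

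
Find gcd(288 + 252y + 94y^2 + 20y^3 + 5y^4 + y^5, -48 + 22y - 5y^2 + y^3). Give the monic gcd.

16 - 2y + y^2

Apply the Euclidean algorithm:
  y^5 + 5y^4 + 20y^3 + 94y^2 + 252y + 288 = (y^2 + 10y + 48)(y^3 - 5y^2 + 22y - 48) + (162y^2 - 324y + 2592)
  y^3 - 5y^2 + 22y - 48 = ((1/162)y - 1/54)(162y^2 - 324y + 2592) + (0)
Last nonzero remainder: 162y^2 - 324y + 2592. Dividing through by 162 gives the monic gcd y^2 - 2y + 16.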